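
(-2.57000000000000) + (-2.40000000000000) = -4.97000000000000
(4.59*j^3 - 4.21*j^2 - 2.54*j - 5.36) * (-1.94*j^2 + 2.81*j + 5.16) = -8.9046*j^5 + 21.0653*j^4 + 16.7819*j^3 - 18.4626*j^2 - 28.168*j - 27.6576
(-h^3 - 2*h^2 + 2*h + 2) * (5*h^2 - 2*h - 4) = -5*h^5 - 8*h^4 + 18*h^3 + 14*h^2 - 12*h - 8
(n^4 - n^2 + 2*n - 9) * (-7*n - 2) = -7*n^5 - 2*n^4 + 7*n^3 - 12*n^2 + 59*n + 18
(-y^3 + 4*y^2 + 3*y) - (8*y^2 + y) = -y^3 - 4*y^2 + 2*y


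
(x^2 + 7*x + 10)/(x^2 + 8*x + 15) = (x + 2)/(x + 3)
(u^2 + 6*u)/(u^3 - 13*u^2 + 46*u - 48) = u*(u + 6)/(u^3 - 13*u^2 + 46*u - 48)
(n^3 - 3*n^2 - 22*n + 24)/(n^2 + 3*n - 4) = n - 6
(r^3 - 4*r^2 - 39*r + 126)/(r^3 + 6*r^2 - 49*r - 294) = (r - 3)/(r + 7)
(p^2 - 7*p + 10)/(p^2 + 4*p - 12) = (p - 5)/(p + 6)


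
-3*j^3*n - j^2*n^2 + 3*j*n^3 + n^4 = n*(-j + n)*(j + n)*(3*j + n)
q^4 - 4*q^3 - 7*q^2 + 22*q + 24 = (q - 4)*(q - 3)*(q + 1)*(q + 2)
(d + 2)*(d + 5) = d^2 + 7*d + 10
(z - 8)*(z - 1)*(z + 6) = z^3 - 3*z^2 - 46*z + 48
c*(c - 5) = c^2 - 5*c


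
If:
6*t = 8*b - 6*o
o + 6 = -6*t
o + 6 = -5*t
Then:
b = -9/2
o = -6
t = 0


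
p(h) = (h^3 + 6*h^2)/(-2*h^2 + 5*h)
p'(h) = (4*h - 5)*(h^3 + 6*h^2)/(-2*h^2 + 5*h)^2 + (3*h^2 + 12*h)/(-2*h^2 + 5*h) = 2*(-h^2 + 5*h + 15)/(4*h^2 - 20*h + 25)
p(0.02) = 0.02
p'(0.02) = 1.23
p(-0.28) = -0.29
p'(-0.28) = 0.87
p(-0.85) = -0.65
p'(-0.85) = 0.45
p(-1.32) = -0.81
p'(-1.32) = 0.23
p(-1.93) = -0.89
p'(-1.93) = 0.04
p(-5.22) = -0.26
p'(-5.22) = -0.32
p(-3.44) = -0.74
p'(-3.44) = -0.20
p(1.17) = 3.15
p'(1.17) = 5.51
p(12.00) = -11.37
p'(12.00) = -0.38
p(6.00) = -10.29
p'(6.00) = 0.37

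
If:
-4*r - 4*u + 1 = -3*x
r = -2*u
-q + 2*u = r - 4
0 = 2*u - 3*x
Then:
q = 10/3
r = 1/3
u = -1/6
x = -1/9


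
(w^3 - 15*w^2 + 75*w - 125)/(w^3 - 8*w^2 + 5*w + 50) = (w - 5)/(w + 2)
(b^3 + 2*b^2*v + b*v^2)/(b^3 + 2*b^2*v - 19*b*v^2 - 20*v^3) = b*(-b - v)/(-b^2 - b*v + 20*v^2)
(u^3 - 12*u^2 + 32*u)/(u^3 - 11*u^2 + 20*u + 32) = u/(u + 1)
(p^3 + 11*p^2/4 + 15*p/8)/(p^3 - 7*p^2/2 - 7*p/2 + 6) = p*(4*p + 5)/(4*(p^2 - 5*p + 4))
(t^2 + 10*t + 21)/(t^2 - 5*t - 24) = (t + 7)/(t - 8)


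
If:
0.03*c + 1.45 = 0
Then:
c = -48.33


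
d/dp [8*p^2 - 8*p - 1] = 16*p - 8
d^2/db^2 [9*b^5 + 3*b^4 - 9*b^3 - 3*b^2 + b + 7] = 180*b^3 + 36*b^2 - 54*b - 6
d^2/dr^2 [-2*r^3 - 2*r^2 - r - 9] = -12*r - 4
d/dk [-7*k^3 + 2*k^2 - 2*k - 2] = -21*k^2 + 4*k - 2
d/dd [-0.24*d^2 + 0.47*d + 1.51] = 0.47 - 0.48*d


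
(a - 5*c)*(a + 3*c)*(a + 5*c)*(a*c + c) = a^4*c + 3*a^3*c^2 + a^3*c - 25*a^2*c^3 + 3*a^2*c^2 - 75*a*c^4 - 25*a*c^3 - 75*c^4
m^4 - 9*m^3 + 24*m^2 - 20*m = m*(m - 5)*(m - 2)^2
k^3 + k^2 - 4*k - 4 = (k - 2)*(k + 1)*(k + 2)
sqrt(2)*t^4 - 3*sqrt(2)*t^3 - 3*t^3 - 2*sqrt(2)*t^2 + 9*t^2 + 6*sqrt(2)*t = t*(t - 3)*(t - 2*sqrt(2))*(sqrt(2)*t + 1)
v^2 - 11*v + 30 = (v - 6)*(v - 5)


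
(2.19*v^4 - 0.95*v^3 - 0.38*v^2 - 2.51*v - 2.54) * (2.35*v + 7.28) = 5.1465*v^5 + 13.7107*v^4 - 7.809*v^3 - 8.6649*v^2 - 24.2418*v - 18.4912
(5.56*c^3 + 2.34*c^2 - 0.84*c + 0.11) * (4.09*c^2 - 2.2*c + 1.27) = 22.7404*c^5 - 2.6614*c^4 - 1.5224*c^3 + 5.2697*c^2 - 1.3088*c + 0.1397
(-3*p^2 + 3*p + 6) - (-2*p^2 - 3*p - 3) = -p^2 + 6*p + 9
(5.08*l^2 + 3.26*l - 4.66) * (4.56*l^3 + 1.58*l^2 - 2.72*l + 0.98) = 23.1648*l^5 + 22.892*l^4 - 29.9164*l^3 - 11.2516*l^2 + 15.87*l - 4.5668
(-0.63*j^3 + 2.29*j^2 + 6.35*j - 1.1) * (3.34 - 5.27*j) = 3.3201*j^4 - 14.1725*j^3 - 25.8159*j^2 + 27.006*j - 3.674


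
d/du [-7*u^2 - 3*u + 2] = -14*u - 3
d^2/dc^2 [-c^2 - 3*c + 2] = -2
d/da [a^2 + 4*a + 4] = 2*a + 4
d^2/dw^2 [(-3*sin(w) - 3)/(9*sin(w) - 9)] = 2*(sin(w) + 2)/(3*(sin(w) - 1)^2)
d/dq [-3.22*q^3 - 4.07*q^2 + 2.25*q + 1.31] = -9.66*q^2 - 8.14*q + 2.25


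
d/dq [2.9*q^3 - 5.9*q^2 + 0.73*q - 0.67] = 8.7*q^2 - 11.8*q + 0.73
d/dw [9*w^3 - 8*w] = 27*w^2 - 8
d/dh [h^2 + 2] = 2*h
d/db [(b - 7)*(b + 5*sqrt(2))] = 2*b - 7 + 5*sqrt(2)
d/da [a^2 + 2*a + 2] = 2*a + 2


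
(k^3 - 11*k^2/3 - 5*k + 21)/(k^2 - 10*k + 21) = (k^2 - 2*k/3 - 7)/(k - 7)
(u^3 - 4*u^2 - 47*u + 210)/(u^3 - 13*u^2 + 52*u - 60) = (u + 7)/(u - 2)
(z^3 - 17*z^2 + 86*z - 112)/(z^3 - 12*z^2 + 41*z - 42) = (z - 8)/(z - 3)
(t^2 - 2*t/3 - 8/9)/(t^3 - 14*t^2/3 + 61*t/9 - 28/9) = (3*t + 2)/(3*t^2 - 10*t + 7)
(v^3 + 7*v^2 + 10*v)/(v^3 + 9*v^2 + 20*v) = (v + 2)/(v + 4)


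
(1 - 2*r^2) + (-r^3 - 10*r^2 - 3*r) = -r^3 - 12*r^2 - 3*r + 1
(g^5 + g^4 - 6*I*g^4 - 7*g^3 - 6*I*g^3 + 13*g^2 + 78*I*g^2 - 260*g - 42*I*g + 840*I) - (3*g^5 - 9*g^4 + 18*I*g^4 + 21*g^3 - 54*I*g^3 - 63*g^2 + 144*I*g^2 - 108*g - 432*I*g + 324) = -2*g^5 + 10*g^4 - 24*I*g^4 - 28*g^3 + 48*I*g^3 + 76*g^2 - 66*I*g^2 - 152*g + 390*I*g - 324 + 840*I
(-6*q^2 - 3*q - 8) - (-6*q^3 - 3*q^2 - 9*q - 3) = 6*q^3 - 3*q^2 + 6*q - 5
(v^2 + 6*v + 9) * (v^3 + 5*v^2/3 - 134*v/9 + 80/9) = v^5 + 23*v^4/3 + 37*v^3/9 - 589*v^2/9 - 242*v/3 + 80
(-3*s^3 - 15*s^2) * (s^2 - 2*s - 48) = -3*s^5 - 9*s^4 + 174*s^3 + 720*s^2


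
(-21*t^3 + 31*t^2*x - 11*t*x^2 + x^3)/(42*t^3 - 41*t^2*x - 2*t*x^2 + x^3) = (-3*t + x)/(6*t + x)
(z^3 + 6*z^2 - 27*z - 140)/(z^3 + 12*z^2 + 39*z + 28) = (z - 5)/(z + 1)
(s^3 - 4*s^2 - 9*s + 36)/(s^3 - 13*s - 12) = (s - 3)/(s + 1)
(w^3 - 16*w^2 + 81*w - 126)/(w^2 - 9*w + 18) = w - 7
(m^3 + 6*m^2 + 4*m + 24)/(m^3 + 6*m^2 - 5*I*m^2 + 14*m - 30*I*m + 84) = (m - 2*I)/(m - 7*I)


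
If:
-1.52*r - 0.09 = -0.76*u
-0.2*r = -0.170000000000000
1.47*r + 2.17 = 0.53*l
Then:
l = 6.45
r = 0.85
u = 1.82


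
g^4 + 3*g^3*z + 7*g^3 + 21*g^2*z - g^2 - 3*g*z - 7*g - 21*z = (g - 1)*(g + 1)*(g + 7)*(g + 3*z)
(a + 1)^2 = a^2 + 2*a + 1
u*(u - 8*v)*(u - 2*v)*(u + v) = u^4 - 9*u^3*v + 6*u^2*v^2 + 16*u*v^3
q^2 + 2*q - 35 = (q - 5)*(q + 7)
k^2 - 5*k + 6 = (k - 3)*(k - 2)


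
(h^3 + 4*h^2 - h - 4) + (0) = h^3 + 4*h^2 - h - 4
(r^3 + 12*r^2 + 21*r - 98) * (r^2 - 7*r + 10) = r^5 + 5*r^4 - 53*r^3 - 125*r^2 + 896*r - 980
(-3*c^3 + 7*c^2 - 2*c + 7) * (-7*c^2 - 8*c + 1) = 21*c^5 - 25*c^4 - 45*c^3 - 26*c^2 - 58*c + 7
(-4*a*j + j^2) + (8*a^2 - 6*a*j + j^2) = 8*a^2 - 10*a*j + 2*j^2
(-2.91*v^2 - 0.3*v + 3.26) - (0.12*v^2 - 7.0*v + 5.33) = -3.03*v^2 + 6.7*v - 2.07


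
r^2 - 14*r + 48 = (r - 8)*(r - 6)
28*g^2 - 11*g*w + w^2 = (-7*g + w)*(-4*g + w)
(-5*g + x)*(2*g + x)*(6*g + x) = -60*g^3 - 28*g^2*x + 3*g*x^2 + x^3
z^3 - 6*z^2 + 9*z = z*(z - 3)^2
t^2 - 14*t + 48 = (t - 8)*(t - 6)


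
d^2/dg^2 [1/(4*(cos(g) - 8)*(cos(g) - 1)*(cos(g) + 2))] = (-200*(1 - cos(g)^2)^2 + 12*sin(g)^6 + 3*cos(g)^6 + 77*cos(g)^5 - 178*cos(g)^3 - 678*cos(g)^2 + 164*cos(g) + 612)/(4*(cos(g) - 8)^3*(cos(g) - 1)^3*(cos(g) + 2)^3)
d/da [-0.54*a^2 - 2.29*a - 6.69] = -1.08*a - 2.29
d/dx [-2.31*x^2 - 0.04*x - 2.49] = -4.62*x - 0.04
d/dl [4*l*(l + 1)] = 8*l + 4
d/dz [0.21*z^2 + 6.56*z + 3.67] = 0.42*z + 6.56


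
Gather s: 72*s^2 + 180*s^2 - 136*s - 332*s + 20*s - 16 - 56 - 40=252*s^2 - 448*s - 112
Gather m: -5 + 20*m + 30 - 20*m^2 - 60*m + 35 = -20*m^2 - 40*m + 60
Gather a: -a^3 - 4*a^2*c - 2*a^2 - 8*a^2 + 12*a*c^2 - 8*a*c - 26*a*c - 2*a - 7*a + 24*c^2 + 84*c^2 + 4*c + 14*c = -a^3 + a^2*(-4*c - 10) + a*(12*c^2 - 34*c - 9) + 108*c^2 + 18*c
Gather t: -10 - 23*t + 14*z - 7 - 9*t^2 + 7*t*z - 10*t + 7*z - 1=-9*t^2 + t*(7*z - 33) + 21*z - 18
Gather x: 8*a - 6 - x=8*a - x - 6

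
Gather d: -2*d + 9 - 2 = 7 - 2*d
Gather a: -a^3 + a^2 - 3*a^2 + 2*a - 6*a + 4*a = -a^3 - 2*a^2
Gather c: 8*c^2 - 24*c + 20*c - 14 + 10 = 8*c^2 - 4*c - 4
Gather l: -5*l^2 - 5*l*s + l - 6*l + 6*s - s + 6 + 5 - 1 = -5*l^2 + l*(-5*s - 5) + 5*s + 10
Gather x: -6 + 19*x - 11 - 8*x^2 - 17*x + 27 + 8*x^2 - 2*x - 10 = 0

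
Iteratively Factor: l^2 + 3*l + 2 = (l + 1)*(l + 2)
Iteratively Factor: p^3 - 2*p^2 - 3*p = (p + 1)*(p^2 - 3*p) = (p - 3)*(p + 1)*(p)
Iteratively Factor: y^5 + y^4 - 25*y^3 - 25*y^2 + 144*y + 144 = (y + 3)*(y^4 - 2*y^3 - 19*y^2 + 32*y + 48) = (y - 3)*(y + 3)*(y^3 + y^2 - 16*y - 16) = (y - 3)*(y + 3)*(y + 4)*(y^2 - 3*y - 4) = (y - 3)*(y + 1)*(y + 3)*(y + 4)*(y - 4)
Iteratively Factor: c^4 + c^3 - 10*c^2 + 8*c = (c)*(c^3 + c^2 - 10*c + 8) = c*(c + 4)*(c^2 - 3*c + 2) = c*(c - 2)*(c + 4)*(c - 1)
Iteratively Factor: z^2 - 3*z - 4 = (z - 4)*(z + 1)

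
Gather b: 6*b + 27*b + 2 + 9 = 33*b + 11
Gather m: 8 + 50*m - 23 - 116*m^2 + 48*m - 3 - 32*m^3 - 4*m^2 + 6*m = -32*m^3 - 120*m^2 + 104*m - 18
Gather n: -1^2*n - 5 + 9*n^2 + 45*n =9*n^2 + 44*n - 5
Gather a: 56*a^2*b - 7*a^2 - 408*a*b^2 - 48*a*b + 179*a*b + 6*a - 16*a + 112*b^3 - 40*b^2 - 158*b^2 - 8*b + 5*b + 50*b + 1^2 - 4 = a^2*(56*b - 7) + a*(-408*b^2 + 131*b - 10) + 112*b^3 - 198*b^2 + 47*b - 3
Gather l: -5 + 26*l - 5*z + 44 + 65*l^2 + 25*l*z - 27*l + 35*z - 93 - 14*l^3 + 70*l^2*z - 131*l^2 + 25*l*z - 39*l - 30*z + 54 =-14*l^3 + l^2*(70*z - 66) + l*(50*z - 40)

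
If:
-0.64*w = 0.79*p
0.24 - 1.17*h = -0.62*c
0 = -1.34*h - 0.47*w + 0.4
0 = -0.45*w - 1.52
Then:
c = 2.41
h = 1.48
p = 2.74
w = -3.38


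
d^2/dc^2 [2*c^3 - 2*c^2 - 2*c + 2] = 12*c - 4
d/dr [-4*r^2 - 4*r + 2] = -8*r - 4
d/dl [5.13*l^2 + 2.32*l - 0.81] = 10.26*l + 2.32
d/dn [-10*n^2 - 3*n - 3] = -20*n - 3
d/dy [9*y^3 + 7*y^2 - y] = 27*y^2 + 14*y - 1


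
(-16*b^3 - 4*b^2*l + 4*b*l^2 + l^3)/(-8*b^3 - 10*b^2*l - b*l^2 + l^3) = (8*b^2 - 2*b*l - l^2)/(4*b^2 + 3*b*l - l^2)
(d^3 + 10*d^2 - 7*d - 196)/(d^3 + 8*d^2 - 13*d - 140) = (d + 7)/(d + 5)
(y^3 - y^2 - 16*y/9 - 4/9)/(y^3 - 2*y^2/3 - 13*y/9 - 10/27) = 3*(y - 2)/(3*y - 5)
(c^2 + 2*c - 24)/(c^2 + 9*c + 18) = (c - 4)/(c + 3)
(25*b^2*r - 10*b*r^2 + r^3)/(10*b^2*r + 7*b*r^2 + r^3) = (25*b^2 - 10*b*r + r^2)/(10*b^2 + 7*b*r + r^2)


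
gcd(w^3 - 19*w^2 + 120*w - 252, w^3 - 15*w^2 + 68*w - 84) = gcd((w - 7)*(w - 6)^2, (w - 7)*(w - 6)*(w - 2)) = w^2 - 13*w + 42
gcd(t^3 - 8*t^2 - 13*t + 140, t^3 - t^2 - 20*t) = t^2 - t - 20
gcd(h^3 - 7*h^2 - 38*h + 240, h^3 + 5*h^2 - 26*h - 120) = h^2 + h - 30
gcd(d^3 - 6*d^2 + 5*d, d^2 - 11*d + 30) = d - 5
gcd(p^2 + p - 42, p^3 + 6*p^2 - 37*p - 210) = p^2 + p - 42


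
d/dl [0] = 0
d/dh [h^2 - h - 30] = 2*h - 1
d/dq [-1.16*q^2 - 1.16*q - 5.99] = -2.32*q - 1.16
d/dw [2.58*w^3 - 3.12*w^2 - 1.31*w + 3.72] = 7.74*w^2 - 6.24*w - 1.31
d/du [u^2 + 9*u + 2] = 2*u + 9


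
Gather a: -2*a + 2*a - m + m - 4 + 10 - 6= 0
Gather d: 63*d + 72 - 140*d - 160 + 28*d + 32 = -49*d - 56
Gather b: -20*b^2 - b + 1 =-20*b^2 - b + 1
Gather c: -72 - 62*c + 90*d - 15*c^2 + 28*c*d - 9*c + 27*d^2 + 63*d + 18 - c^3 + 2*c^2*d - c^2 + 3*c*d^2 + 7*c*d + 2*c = -c^3 + c^2*(2*d - 16) + c*(3*d^2 + 35*d - 69) + 27*d^2 + 153*d - 54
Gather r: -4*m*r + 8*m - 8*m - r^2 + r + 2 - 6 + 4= -r^2 + r*(1 - 4*m)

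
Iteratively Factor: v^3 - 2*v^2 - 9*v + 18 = (v - 2)*(v^2 - 9) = (v - 3)*(v - 2)*(v + 3)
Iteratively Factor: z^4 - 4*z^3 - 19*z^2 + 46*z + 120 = (z - 4)*(z^3 - 19*z - 30) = (z - 4)*(z + 3)*(z^2 - 3*z - 10) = (z - 4)*(z + 2)*(z + 3)*(z - 5)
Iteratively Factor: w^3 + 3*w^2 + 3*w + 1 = (w + 1)*(w^2 + 2*w + 1) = (w + 1)^2*(w + 1)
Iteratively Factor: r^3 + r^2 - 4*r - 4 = (r - 2)*(r^2 + 3*r + 2) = (r - 2)*(r + 2)*(r + 1)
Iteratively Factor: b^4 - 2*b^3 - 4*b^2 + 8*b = (b)*(b^3 - 2*b^2 - 4*b + 8) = b*(b - 2)*(b^2 - 4) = b*(b - 2)*(b + 2)*(b - 2)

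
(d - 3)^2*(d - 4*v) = d^3 - 4*d^2*v - 6*d^2 + 24*d*v + 9*d - 36*v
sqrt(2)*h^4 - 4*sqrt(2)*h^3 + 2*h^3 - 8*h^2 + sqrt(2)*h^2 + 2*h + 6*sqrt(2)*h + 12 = (h - 3)*(h - 2)*(h + sqrt(2))*(sqrt(2)*h + sqrt(2))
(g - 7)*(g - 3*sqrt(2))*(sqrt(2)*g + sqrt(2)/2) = sqrt(2)*g^3 - 13*sqrt(2)*g^2/2 - 6*g^2 - 7*sqrt(2)*g/2 + 39*g + 21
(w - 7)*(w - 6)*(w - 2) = w^3 - 15*w^2 + 68*w - 84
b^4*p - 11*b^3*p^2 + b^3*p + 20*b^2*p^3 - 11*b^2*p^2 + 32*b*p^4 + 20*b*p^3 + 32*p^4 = (b - 8*p)*(b - 4*p)*(b + p)*(b*p + p)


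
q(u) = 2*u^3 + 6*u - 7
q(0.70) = -2.11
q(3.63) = 110.44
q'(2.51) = 43.80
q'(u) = 6*u^2 + 6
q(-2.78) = -66.65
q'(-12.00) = 870.00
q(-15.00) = -6847.00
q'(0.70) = 8.94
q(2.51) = 39.69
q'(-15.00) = 1356.00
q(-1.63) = -25.44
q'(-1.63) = 21.94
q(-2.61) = -58.22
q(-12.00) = -3535.00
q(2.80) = 53.70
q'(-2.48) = 42.90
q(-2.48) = -52.39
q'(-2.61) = 46.87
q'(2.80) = 53.04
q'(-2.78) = 52.37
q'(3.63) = 85.06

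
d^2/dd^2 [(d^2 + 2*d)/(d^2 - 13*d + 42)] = 6*(5*d^3 - 42*d^2 - 84*d + 952)/(d^6 - 39*d^5 + 633*d^4 - 5473*d^3 + 26586*d^2 - 68796*d + 74088)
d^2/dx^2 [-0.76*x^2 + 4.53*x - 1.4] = -1.52000000000000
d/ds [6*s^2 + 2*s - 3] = 12*s + 2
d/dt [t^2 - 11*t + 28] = 2*t - 11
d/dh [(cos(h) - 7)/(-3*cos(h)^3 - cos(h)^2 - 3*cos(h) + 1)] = 32*(-3*cos(h)^3 + 31*cos(h)^2 + 7*cos(h) + 10)*sin(h)/(-4*sin(h)^2 + 21*cos(h) + 3*cos(3*h))^2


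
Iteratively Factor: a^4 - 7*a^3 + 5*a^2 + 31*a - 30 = (a + 2)*(a^3 - 9*a^2 + 23*a - 15) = (a - 5)*(a + 2)*(a^2 - 4*a + 3) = (a - 5)*(a - 1)*(a + 2)*(a - 3)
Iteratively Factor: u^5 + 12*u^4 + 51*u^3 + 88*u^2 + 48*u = (u + 4)*(u^4 + 8*u^3 + 19*u^2 + 12*u) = (u + 1)*(u + 4)*(u^3 + 7*u^2 + 12*u) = u*(u + 1)*(u + 4)*(u^2 + 7*u + 12) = u*(u + 1)*(u + 4)^2*(u + 3)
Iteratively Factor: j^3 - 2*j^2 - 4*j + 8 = (j - 2)*(j^2 - 4) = (j - 2)*(j + 2)*(j - 2)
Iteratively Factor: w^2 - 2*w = (w - 2)*(w)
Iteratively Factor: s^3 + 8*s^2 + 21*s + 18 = (s + 3)*(s^2 + 5*s + 6) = (s + 2)*(s + 3)*(s + 3)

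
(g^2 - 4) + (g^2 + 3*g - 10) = 2*g^2 + 3*g - 14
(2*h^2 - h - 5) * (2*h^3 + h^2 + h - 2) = 4*h^5 - 9*h^3 - 10*h^2 - 3*h + 10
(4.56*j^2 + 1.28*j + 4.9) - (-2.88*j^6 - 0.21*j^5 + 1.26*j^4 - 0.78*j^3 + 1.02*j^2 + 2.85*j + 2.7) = 2.88*j^6 + 0.21*j^5 - 1.26*j^4 + 0.78*j^3 + 3.54*j^2 - 1.57*j + 2.2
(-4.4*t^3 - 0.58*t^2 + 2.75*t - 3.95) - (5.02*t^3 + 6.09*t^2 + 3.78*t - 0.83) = -9.42*t^3 - 6.67*t^2 - 1.03*t - 3.12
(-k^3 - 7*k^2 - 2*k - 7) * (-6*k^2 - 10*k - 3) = 6*k^5 + 52*k^4 + 85*k^3 + 83*k^2 + 76*k + 21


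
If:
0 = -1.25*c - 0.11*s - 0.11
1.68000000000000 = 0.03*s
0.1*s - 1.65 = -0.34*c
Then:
No Solution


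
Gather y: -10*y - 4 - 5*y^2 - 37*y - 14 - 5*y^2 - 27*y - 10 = -10*y^2 - 74*y - 28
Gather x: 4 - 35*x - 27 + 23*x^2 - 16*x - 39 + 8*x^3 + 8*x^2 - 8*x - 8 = 8*x^3 + 31*x^2 - 59*x - 70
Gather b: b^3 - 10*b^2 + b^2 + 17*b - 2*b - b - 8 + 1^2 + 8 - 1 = b^3 - 9*b^2 + 14*b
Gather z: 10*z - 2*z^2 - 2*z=-2*z^2 + 8*z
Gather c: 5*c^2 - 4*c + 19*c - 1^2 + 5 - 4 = 5*c^2 + 15*c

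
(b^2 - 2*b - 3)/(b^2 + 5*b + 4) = (b - 3)/(b + 4)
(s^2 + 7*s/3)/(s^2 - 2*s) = (s + 7/3)/(s - 2)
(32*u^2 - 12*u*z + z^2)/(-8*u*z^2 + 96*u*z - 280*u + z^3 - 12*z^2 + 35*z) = (-4*u + z)/(z^2 - 12*z + 35)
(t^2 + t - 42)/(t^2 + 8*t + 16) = (t^2 + t - 42)/(t^2 + 8*t + 16)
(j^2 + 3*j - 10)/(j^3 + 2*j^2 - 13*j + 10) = 1/(j - 1)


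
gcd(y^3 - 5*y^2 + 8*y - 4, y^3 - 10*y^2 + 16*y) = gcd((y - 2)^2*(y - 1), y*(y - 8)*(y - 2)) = y - 2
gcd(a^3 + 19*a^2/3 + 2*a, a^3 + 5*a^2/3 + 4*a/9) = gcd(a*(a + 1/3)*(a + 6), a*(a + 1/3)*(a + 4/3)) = a^2 + a/3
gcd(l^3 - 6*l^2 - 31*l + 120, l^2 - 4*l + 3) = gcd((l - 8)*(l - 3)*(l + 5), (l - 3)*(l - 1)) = l - 3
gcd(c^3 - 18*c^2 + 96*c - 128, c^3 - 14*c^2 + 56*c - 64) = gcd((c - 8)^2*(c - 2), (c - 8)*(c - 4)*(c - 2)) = c^2 - 10*c + 16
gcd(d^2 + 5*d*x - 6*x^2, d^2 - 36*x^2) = d + 6*x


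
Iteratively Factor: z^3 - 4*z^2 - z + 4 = (z - 1)*(z^2 - 3*z - 4) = (z - 1)*(z + 1)*(z - 4)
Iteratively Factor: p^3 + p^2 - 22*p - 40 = (p - 5)*(p^2 + 6*p + 8) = (p - 5)*(p + 4)*(p + 2)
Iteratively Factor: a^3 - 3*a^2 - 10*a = (a - 5)*(a^2 + 2*a) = a*(a - 5)*(a + 2)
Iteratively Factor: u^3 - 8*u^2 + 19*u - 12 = (u - 1)*(u^2 - 7*u + 12) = (u - 3)*(u - 1)*(u - 4)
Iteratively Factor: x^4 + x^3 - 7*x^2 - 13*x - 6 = (x + 2)*(x^3 - x^2 - 5*x - 3) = (x - 3)*(x + 2)*(x^2 + 2*x + 1) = (x - 3)*(x + 1)*(x + 2)*(x + 1)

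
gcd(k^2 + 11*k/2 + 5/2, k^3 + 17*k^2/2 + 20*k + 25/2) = k + 5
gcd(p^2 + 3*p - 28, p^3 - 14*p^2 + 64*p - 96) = p - 4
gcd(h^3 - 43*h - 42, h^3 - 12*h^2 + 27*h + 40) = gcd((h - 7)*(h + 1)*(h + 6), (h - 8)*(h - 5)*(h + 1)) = h + 1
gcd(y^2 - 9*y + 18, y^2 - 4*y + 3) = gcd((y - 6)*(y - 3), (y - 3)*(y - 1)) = y - 3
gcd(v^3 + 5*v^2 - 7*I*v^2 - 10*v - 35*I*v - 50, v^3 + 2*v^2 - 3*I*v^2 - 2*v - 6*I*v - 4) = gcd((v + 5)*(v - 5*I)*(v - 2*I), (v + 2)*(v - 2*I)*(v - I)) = v - 2*I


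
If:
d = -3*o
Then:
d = -3*o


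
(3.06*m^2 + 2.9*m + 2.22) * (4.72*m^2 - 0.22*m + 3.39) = 14.4432*m^4 + 13.0148*m^3 + 20.2138*m^2 + 9.3426*m + 7.5258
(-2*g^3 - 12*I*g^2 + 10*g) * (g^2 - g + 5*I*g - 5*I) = -2*g^5 + 2*g^4 - 22*I*g^4 + 70*g^3 + 22*I*g^3 - 70*g^2 + 50*I*g^2 - 50*I*g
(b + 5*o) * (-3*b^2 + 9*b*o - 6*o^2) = -3*b^3 - 6*b^2*o + 39*b*o^2 - 30*o^3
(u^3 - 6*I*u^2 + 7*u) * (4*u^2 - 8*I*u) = 4*u^5 - 32*I*u^4 - 20*u^3 - 56*I*u^2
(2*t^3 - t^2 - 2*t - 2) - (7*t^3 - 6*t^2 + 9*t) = -5*t^3 + 5*t^2 - 11*t - 2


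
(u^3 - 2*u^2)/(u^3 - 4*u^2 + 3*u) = u*(u - 2)/(u^2 - 4*u + 3)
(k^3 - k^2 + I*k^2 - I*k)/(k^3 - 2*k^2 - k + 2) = k*(k + I)/(k^2 - k - 2)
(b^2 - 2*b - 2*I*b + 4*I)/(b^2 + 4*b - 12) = (b - 2*I)/(b + 6)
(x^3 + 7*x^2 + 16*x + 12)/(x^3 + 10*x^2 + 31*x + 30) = (x + 2)/(x + 5)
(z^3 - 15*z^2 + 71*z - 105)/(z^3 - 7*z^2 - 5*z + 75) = (z^2 - 10*z + 21)/(z^2 - 2*z - 15)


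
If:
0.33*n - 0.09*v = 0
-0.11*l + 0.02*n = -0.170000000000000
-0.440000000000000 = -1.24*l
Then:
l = 0.35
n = -6.55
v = -24.01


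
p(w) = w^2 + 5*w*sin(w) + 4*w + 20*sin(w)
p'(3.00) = -23.94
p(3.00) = 25.94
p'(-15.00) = 12.53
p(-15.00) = 200.77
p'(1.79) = 6.17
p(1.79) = 38.62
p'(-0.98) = 6.30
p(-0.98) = -15.50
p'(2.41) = -11.69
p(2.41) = 36.86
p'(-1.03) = 5.30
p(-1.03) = -15.79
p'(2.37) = -10.60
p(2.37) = 37.31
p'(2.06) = -1.71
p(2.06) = 39.23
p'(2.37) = -10.60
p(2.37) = 37.31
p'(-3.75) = -1.67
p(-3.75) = -0.22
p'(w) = 5*w*cos(w) + 2*w + 5*sin(w) + 20*cos(w) + 4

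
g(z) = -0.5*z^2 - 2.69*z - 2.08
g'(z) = -1.0*z - 2.69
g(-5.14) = -1.46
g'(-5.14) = 2.45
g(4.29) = -22.82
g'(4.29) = -6.98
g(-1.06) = 0.21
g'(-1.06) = -1.63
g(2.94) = -14.31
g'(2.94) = -5.63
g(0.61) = -3.91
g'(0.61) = -3.30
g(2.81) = -13.59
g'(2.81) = -5.50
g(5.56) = -32.49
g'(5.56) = -8.25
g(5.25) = -29.98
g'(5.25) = -7.94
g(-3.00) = 1.49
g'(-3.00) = 0.31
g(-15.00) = -74.23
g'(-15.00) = 12.31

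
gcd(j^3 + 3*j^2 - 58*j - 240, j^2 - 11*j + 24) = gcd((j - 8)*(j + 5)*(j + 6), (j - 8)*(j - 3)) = j - 8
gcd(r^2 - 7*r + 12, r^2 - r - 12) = r - 4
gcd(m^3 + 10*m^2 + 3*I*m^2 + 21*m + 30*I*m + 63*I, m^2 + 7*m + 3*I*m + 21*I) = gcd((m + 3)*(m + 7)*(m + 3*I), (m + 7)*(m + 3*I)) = m^2 + m*(7 + 3*I) + 21*I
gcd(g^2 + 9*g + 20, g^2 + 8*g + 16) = g + 4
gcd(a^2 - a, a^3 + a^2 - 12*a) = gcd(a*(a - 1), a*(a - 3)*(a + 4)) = a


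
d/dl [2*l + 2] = 2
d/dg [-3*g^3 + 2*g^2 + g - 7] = -9*g^2 + 4*g + 1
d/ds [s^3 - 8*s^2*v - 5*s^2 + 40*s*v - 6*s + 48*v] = 3*s^2 - 16*s*v - 10*s + 40*v - 6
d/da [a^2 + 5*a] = 2*a + 5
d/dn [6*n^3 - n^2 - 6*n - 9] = 18*n^2 - 2*n - 6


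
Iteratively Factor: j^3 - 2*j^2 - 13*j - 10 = (j + 2)*(j^2 - 4*j - 5) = (j + 1)*(j + 2)*(j - 5)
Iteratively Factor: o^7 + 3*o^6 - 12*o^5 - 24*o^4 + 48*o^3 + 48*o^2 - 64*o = (o + 2)*(o^6 + o^5 - 14*o^4 + 4*o^3 + 40*o^2 - 32*o) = (o + 2)*(o + 4)*(o^5 - 3*o^4 - 2*o^3 + 12*o^2 - 8*o) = o*(o + 2)*(o + 4)*(o^4 - 3*o^3 - 2*o^2 + 12*o - 8) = o*(o - 2)*(o + 2)*(o + 4)*(o^3 - o^2 - 4*o + 4) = o*(o - 2)*(o - 1)*(o + 2)*(o + 4)*(o^2 - 4) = o*(o - 2)^2*(o - 1)*(o + 2)*(o + 4)*(o + 2)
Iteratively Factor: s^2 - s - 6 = (s - 3)*(s + 2)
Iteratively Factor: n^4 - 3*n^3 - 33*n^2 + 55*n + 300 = (n + 4)*(n^3 - 7*n^2 - 5*n + 75) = (n + 3)*(n + 4)*(n^2 - 10*n + 25) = (n - 5)*(n + 3)*(n + 4)*(n - 5)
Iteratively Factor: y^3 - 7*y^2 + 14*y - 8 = (y - 2)*(y^2 - 5*y + 4) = (y - 4)*(y - 2)*(y - 1)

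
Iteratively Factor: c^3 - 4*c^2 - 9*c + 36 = (c - 3)*(c^2 - c - 12) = (c - 4)*(c - 3)*(c + 3)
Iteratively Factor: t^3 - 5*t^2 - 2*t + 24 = (t - 3)*(t^2 - 2*t - 8) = (t - 4)*(t - 3)*(t + 2)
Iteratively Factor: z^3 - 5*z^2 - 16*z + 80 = (z + 4)*(z^2 - 9*z + 20) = (z - 4)*(z + 4)*(z - 5)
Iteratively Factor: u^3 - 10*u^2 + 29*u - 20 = (u - 5)*(u^2 - 5*u + 4) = (u - 5)*(u - 1)*(u - 4)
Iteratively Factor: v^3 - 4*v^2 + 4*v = (v - 2)*(v^2 - 2*v) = v*(v - 2)*(v - 2)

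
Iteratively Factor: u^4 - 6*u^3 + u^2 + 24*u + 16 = (u - 4)*(u^3 - 2*u^2 - 7*u - 4) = (u - 4)*(u + 1)*(u^2 - 3*u - 4) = (u - 4)^2*(u + 1)*(u + 1)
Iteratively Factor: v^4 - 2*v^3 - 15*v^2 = (v + 3)*(v^3 - 5*v^2) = v*(v + 3)*(v^2 - 5*v) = v*(v - 5)*(v + 3)*(v)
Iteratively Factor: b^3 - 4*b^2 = (b - 4)*(b^2) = b*(b - 4)*(b)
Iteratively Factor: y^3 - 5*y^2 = (y - 5)*(y^2) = y*(y - 5)*(y)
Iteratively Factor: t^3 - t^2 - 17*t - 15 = (t + 1)*(t^2 - 2*t - 15) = (t + 1)*(t + 3)*(t - 5)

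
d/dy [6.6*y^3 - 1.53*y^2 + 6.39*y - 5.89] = 19.8*y^2 - 3.06*y + 6.39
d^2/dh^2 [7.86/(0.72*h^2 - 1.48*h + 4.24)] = (-8.149248*h^2 + 16.751232*h + 7.86*(1.44*h - 1.48)*(2.88*h - 2.96) - 47.990016)/(0.72*h^2 - 1.48*h + 4.24)^3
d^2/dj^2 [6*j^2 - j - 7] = 12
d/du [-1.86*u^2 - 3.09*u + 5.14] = -3.72*u - 3.09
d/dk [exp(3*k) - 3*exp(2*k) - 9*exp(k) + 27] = 3*(exp(2*k) - 2*exp(k) - 3)*exp(k)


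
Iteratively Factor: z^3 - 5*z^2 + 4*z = (z - 4)*(z^2 - z) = z*(z - 4)*(z - 1)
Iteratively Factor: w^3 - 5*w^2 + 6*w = (w)*(w^2 - 5*w + 6) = w*(w - 2)*(w - 3)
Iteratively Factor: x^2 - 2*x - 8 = (x + 2)*(x - 4)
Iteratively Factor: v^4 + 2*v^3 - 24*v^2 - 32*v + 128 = (v + 4)*(v^3 - 2*v^2 - 16*v + 32) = (v - 2)*(v + 4)*(v^2 - 16) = (v - 2)*(v + 4)^2*(v - 4)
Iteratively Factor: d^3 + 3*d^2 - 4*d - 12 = (d - 2)*(d^2 + 5*d + 6) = (d - 2)*(d + 2)*(d + 3)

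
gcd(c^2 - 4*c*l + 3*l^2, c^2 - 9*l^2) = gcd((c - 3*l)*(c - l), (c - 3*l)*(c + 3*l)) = c - 3*l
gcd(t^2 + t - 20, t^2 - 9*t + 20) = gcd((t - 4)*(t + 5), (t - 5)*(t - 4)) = t - 4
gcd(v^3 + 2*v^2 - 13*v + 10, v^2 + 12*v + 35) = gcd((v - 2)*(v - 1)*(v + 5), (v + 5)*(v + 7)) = v + 5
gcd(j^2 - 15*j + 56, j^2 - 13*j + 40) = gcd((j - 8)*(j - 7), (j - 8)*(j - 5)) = j - 8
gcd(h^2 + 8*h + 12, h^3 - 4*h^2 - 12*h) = h + 2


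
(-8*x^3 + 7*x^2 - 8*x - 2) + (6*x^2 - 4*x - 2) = -8*x^3 + 13*x^2 - 12*x - 4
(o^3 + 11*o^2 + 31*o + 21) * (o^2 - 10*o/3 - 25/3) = o^5 + 23*o^4/3 - 14*o^3 - 174*o^2 - 985*o/3 - 175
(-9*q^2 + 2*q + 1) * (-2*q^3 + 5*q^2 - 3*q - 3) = 18*q^5 - 49*q^4 + 35*q^3 + 26*q^2 - 9*q - 3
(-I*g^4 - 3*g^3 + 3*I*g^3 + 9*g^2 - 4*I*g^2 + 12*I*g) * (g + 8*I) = -I*g^5 + 5*g^4 + 3*I*g^4 - 15*g^3 - 28*I*g^3 + 32*g^2 + 84*I*g^2 - 96*g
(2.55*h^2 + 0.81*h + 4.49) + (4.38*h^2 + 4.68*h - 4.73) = 6.93*h^2 + 5.49*h - 0.24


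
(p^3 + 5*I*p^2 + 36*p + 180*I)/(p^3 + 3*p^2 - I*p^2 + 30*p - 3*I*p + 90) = (p + 6*I)/(p + 3)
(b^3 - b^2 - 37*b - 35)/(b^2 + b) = b - 2 - 35/b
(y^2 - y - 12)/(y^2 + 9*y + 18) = (y - 4)/(y + 6)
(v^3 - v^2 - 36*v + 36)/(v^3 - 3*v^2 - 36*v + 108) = (v - 1)/(v - 3)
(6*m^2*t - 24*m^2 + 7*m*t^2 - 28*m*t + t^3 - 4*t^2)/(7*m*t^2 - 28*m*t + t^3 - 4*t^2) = (6*m^2 + 7*m*t + t^2)/(t*(7*m + t))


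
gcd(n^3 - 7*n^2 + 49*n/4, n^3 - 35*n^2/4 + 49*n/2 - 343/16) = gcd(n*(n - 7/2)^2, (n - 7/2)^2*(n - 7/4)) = n^2 - 7*n + 49/4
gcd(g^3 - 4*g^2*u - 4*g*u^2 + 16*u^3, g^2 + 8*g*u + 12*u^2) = g + 2*u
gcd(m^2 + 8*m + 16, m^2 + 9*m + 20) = m + 4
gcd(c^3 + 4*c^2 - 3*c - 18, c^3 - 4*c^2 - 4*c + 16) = c - 2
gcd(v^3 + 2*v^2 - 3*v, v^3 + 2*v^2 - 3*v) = v^3 + 2*v^2 - 3*v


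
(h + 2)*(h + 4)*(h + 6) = h^3 + 12*h^2 + 44*h + 48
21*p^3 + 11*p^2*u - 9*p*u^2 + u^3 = (-7*p + u)*(-3*p + u)*(p + u)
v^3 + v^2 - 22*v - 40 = (v - 5)*(v + 2)*(v + 4)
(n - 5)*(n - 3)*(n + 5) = n^3 - 3*n^2 - 25*n + 75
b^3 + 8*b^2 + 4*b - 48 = (b - 2)*(b + 4)*(b + 6)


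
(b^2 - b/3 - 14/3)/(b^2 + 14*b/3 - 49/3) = (b + 2)/(b + 7)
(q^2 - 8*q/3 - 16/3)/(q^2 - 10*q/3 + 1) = (3*q^2 - 8*q - 16)/(3*q^2 - 10*q + 3)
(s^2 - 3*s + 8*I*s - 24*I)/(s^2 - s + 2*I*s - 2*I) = (s^2 + s*(-3 + 8*I) - 24*I)/(s^2 + s*(-1 + 2*I) - 2*I)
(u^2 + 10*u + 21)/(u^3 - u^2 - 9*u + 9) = (u + 7)/(u^2 - 4*u + 3)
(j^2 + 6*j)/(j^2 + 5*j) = (j + 6)/(j + 5)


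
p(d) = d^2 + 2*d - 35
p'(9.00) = 20.00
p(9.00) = 64.00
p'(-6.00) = -10.00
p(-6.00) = -11.00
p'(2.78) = 7.56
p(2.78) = -21.71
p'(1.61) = 5.22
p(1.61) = -29.19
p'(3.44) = 8.88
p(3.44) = -16.29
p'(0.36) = 2.72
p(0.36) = -34.15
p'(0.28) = 2.56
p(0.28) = -34.36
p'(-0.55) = 0.90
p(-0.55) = -35.80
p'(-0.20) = 1.60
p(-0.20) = -35.36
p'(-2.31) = -2.62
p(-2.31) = -34.28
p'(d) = 2*d + 2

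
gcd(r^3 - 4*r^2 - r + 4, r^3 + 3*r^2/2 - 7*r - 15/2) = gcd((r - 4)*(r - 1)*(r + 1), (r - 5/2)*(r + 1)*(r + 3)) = r + 1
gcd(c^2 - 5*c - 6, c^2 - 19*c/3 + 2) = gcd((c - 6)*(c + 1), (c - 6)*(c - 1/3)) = c - 6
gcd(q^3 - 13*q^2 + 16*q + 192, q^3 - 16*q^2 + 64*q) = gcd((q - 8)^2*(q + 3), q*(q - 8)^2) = q^2 - 16*q + 64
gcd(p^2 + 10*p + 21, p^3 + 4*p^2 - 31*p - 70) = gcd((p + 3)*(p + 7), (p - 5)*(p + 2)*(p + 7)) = p + 7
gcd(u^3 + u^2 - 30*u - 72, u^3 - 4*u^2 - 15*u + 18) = u^2 - 3*u - 18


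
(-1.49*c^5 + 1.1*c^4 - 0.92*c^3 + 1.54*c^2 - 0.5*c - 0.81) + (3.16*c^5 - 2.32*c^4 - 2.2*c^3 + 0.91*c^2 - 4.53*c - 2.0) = 1.67*c^5 - 1.22*c^4 - 3.12*c^3 + 2.45*c^2 - 5.03*c - 2.81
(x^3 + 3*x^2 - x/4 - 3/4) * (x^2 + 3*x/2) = x^5 + 9*x^4/2 + 17*x^3/4 - 9*x^2/8 - 9*x/8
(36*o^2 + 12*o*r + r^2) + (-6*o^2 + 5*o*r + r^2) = 30*o^2 + 17*o*r + 2*r^2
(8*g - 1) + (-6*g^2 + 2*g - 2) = -6*g^2 + 10*g - 3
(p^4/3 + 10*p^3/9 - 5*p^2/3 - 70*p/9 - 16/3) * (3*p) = p^5 + 10*p^4/3 - 5*p^3 - 70*p^2/3 - 16*p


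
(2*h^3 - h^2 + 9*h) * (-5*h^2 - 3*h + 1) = -10*h^5 - h^4 - 40*h^3 - 28*h^2 + 9*h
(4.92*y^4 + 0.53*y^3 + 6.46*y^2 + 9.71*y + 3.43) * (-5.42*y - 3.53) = -26.6664*y^5 - 20.2402*y^4 - 36.8841*y^3 - 75.432*y^2 - 52.8669*y - 12.1079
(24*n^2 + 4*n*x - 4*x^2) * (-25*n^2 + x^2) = -600*n^4 - 100*n^3*x + 124*n^2*x^2 + 4*n*x^3 - 4*x^4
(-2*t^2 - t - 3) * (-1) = 2*t^2 + t + 3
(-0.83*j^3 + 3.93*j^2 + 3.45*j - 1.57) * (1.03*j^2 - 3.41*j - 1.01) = -0.8549*j^5 + 6.8782*j^4 - 9.0095*j^3 - 17.3509*j^2 + 1.8692*j + 1.5857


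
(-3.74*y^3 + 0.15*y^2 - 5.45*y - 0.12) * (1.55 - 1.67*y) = 6.2458*y^4 - 6.0475*y^3 + 9.334*y^2 - 8.2471*y - 0.186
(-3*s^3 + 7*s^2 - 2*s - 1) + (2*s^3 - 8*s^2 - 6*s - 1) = -s^3 - s^2 - 8*s - 2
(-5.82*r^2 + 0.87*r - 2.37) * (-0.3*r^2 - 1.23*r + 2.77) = 1.746*r^4 + 6.8976*r^3 - 16.4805*r^2 + 5.325*r - 6.5649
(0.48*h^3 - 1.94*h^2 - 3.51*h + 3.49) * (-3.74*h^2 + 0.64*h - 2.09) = -1.7952*h^5 + 7.5628*h^4 + 10.8826*h^3 - 11.2444*h^2 + 9.5695*h - 7.2941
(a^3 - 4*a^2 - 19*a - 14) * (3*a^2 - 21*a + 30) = 3*a^5 - 33*a^4 + 57*a^3 + 237*a^2 - 276*a - 420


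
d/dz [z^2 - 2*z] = 2*z - 2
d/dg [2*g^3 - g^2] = 2*g*(3*g - 1)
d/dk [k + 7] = 1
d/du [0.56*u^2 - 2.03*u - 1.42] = 1.12*u - 2.03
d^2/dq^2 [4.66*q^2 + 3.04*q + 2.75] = 9.32000000000000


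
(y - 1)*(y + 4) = y^2 + 3*y - 4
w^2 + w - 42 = (w - 6)*(w + 7)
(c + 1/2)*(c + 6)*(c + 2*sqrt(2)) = c^3 + 2*sqrt(2)*c^2 + 13*c^2/2 + 3*c + 13*sqrt(2)*c + 6*sqrt(2)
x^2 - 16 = (x - 4)*(x + 4)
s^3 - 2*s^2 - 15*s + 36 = (s - 3)^2*(s + 4)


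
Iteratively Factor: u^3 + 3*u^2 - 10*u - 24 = (u + 2)*(u^2 + u - 12) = (u - 3)*(u + 2)*(u + 4)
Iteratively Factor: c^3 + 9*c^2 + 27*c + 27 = (c + 3)*(c^2 + 6*c + 9) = (c + 3)^2*(c + 3)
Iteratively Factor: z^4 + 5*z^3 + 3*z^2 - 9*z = (z - 1)*(z^3 + 6*z^2 + 9*z) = (z - 1)*(z + 3)*(z^2 + 3*z) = z*(z - 1)*(z + 3)*(z + 3)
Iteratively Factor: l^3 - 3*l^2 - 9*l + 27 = (l - 3)*(l^2 - 9) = (l - 3)*(l + 3)*(l - 3)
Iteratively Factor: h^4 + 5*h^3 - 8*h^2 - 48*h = (h - 3)*(h^3 + 8*h^2 + 16*h) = (h - 3)*(h + 4)*(h^2 + 4*h) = h*(h - 3)*(h + 4)*(h + 4)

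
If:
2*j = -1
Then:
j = -1/2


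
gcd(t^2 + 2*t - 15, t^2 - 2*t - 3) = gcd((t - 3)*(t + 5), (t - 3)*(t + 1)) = t - 3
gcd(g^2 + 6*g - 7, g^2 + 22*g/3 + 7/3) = g + 7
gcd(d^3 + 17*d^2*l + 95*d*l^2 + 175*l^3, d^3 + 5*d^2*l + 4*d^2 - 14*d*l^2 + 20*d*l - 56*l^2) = d + 7*l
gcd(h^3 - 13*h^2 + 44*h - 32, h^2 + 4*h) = 1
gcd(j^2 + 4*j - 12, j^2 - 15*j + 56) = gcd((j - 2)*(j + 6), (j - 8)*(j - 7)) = 1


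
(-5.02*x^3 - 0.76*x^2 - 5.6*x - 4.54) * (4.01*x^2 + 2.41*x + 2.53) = -20.1302*x^5 - 15.1458*x^4 - 36.9882*x^3 - 33.6242*x^2 - 25.1094*x - 11.4862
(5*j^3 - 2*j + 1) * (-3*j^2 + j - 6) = -15*j^5 + 5*j^4 - 24*j^3 - 5*j^2 + 13*j - 6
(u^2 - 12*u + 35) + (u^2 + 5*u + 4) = 2*u^2 - 7*u + 39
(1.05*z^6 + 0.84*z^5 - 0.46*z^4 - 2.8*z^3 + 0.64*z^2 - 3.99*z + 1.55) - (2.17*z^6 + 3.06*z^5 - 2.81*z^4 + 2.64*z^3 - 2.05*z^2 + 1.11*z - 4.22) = -1.12*z^6 - 2.22*z^5 + 2.35*z^4 - 5.44*z^3 + 2.69*z^2 - 5.1*z + 5.77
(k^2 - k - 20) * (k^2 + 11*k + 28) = k^4 + 10*k^3 - 3*k^2 - 248*k - 560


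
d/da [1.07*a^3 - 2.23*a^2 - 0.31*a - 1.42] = 3.21*a^2 - 4.46*a - 0.31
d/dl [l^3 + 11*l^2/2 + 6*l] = 3*l^2 + 11*l + 6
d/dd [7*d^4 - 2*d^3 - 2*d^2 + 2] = 2*d*(14*d^2 - 3*d - 2)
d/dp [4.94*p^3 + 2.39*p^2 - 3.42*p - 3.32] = 14.82*p^2 + 4.78*p - 3.42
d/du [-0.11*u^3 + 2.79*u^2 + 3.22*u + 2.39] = -0.33*u^2 + 5.58*u + 3.22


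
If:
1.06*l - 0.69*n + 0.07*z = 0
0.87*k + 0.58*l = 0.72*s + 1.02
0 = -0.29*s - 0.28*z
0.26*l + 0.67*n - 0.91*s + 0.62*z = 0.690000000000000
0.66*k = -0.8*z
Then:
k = 0.81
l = 1.35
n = 2.00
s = 0.64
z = -0.67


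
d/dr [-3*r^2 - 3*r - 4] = -6*r - 3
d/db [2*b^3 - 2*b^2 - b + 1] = 6*b^2 - 4*b - 1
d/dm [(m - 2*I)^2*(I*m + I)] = I*(m - 2*I)*(3*m + 2 - 2*I)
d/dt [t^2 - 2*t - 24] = 2*t - 2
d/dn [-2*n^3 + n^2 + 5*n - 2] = -6*n^2 + 2*n + 5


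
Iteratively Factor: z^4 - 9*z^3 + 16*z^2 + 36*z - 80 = (z - 2)*(z^3 - 7*z^2 + 2*z + 40) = (z - 5)*(z - 2)*(z^2 - 2*z - 8) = (z - 5)*(z - 2)*(z + 2)*(z - 4)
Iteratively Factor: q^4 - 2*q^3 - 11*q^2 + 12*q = (q - 4)*(q^3 + 2*q^2 - 3*q) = q*(q - 4)*(q^2 + 2*q - 3) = q*(q - 4)*(q - 1)*(q + 3)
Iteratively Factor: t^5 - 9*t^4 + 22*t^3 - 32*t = (t - 2)*(t^4 - 7*t^3 + 8*t^2 + 16*t) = t*(t - 2)*(t^3 - 7*t^2 + 8*t + 16) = t*(t - 4)*(t - 2)*(t^2 - 3*t - 4) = t*(t - 4)^2*(t - 2)*(t + 1)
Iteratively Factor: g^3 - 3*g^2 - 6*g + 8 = (g - 4)*(g^2 + g - 2) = (g - 4)*(g - 1)*(g + 2)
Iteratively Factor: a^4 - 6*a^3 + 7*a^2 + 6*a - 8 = (a - 4)*(a^3 - 2*a^2 - a + 2) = (a - 4)*(a + 1)*(a^2 - 3*a + 2) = (a - 4)*(a - 1)*(a + 1)*(a - 2)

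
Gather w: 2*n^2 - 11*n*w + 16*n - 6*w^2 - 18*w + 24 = 2*n^2 + 16*n - 6*w^2 + w*(-11*n - 18) + 24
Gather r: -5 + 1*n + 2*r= n + 2*r - 5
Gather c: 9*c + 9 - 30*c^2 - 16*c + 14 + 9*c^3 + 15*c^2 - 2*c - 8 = 9*c^3 - 15*c^2 - 9*c + 15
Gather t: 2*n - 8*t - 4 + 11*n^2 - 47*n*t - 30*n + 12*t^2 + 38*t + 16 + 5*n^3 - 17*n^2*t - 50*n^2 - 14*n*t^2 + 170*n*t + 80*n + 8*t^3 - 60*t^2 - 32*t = 5*n^3 - 39*n^2 + 52*n + 8*t^3 + t^2*(-14*n - 48) + t*(-17*n^2 + 123*n - 2) + 12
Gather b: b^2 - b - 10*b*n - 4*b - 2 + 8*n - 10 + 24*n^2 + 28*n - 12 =b^2 + b*(-10*n - 5) + 24*n^2 + 36*n - 24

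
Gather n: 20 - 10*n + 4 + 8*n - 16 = 8 - 2*n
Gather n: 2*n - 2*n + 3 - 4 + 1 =0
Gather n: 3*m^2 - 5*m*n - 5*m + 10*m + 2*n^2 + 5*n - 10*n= 3*m^2 + 5*m + 2*n^2 + n*(-5*m - 5)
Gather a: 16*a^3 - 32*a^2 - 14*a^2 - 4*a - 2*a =16*a^3 - 46*a^2 - 6*a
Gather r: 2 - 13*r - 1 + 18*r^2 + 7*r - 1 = 18*r^2 - 6*r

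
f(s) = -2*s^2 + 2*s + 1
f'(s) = 2 - 4*s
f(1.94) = -2.65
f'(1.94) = -5.76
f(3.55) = -17.10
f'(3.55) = -12.20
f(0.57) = 1.49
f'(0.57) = -0.28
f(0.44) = 1.49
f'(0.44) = 0.24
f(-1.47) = -6.26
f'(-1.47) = 7.88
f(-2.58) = -17.47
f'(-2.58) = 12.32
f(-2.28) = -13.96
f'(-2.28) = 11.12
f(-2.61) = -17.84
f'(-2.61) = 12.44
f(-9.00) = -179.00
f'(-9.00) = 38.00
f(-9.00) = -179.00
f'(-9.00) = 38.00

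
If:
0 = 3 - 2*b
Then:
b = 3/2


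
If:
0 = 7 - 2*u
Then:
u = 7/2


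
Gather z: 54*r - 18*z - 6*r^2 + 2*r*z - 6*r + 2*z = -6*r^2 + 48*r + z*(2*r - 16)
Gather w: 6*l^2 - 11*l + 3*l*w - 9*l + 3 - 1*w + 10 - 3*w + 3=6*l^2 - 20*l + w*(3*l - 4) + 16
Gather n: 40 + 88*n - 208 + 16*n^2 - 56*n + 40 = 16*n^2 + 32*n - 128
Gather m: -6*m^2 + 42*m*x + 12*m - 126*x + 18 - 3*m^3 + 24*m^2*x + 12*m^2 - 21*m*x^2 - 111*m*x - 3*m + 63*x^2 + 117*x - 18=-3*m^3 + m^2*(24*x + 6) + m*(-21*x^2 - 69*x + 9) + 63*x^2 - 9*x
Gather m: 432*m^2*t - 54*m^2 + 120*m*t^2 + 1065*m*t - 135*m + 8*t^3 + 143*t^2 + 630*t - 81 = m^2*(432*t - 54) + m*(120*t^2 + 1065*t - 135) + 8*t^3 + 143*t^2 + 630*t - 81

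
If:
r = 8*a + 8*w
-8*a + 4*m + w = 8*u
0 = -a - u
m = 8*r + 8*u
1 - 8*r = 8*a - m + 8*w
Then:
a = 257/2320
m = 7/290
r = 33/290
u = -257/2320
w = -14/145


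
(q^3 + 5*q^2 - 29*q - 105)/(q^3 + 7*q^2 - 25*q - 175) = (q + 3)/(q + 5)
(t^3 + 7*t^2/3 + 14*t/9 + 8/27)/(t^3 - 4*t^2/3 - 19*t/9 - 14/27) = (3*t + 4)/(3*t - 7)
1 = 1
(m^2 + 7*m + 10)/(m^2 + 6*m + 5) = (m + 2)/(m + 1)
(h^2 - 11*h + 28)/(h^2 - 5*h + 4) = (h - 7)/(h - 1)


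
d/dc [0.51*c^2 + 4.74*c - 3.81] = 1.02*c + 4.74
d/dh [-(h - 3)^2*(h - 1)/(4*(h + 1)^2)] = (h - 3)*((5 - 3*h)*(h + 1) + 2*(h - 3)*(h - 1))/(4*(h + 1)^3)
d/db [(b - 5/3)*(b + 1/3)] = 2*b - 4/3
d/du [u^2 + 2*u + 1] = 2*u + 2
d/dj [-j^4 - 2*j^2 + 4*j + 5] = -4*j^3 - 4*j + 4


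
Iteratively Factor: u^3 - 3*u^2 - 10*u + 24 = (u + 3)*(u^2 - 6*u + 8) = (u - 4)*(u + 3)*(u - 2)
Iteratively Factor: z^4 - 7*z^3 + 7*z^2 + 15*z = (z)*(z^3 - 7*z^2 + 7*z + 15) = z*(z - 5)*(z^2 - 2*z - 3) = z*(z - 5)*(z + 1)*(z - 3)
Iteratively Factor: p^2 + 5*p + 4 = (p + 4)*(p + 1)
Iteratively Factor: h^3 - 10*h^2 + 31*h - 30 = (h - 5)*(h^2 - 5*h + 6) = (h - 5)*(h - 3)*(h - 2)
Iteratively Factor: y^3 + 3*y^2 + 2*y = (y)*(y^2 + 3*y + 2) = y*(y + 2)*(y + 1)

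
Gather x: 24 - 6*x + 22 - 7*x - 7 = 39 - 13*x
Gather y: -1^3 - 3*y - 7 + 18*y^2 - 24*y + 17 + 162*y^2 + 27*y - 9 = 180*y^2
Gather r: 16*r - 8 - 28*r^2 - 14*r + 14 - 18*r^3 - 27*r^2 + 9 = -18*r^3 - 55*r^2 + 2*r + 15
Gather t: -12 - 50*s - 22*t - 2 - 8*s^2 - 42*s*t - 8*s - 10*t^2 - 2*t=-8*s^2 - 58*s - 10*t^2 + t*(-42*s - 24) - 14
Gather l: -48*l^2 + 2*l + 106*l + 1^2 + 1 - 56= -48*l^2 + 108*l - 54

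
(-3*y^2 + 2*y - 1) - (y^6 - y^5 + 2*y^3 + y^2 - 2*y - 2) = -y^6 + y^5 - 2*y^3 - 4*y^2 + 4*y + 1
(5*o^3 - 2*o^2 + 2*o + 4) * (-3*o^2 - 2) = -15*o^5 + 6*o^4 - 16*o^3 - 8*o^2 - 4*o - 8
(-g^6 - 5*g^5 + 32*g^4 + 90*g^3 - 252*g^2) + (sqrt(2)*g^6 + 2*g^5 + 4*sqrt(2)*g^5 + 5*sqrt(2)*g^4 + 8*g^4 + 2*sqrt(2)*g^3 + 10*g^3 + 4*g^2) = -g^6 + sqrt(2)*g^6 - 3*g^5 + 4*sqrt(2)*g^5 + 5*sqrt(2)*g^4 + 40*g^4 + 2*sqrt(2)*g^3 + 100*g^3 - 248*g^2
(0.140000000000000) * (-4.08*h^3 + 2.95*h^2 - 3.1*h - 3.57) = -0.5712*h^3 + 0.413*h^2 - 0.434*h - 0.4998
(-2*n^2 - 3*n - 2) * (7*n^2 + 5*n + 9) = -14*n^4 - 31*n^3 - 47*n^2 - 37*n - 18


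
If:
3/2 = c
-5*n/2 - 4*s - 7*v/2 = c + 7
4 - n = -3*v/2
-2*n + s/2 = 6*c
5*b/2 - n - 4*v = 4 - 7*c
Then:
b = -7423/625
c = 3/2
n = -427/125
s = 542/125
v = -618/125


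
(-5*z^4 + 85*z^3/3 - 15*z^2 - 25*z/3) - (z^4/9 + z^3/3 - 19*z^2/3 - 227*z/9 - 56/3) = -46*z^4/9 + 28*z^3 - 26*z^2/3 + 152*z/9 + 56/3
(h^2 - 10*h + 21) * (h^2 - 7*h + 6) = h^4 - 17*h^3 + 97*h^2 - 207*h + 126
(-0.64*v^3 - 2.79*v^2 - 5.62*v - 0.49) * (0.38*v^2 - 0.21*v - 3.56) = -0.2432*v^5 - 0.9258*v^4 + 0.7287*v^3 + 10.9264*v^2 + 20.1101*v + 1.7444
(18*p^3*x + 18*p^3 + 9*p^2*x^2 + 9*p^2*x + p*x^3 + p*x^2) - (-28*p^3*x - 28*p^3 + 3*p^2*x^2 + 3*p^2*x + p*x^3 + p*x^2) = 46*p^3*x + 46*p^3 + 6*p^2*x^2 + 6*p^2*x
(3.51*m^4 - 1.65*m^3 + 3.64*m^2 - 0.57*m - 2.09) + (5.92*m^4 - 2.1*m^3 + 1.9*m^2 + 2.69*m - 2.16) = 9.43*m^4 - 3.75*m^3 + 5.54*m^2 + 2.12*m - 4.25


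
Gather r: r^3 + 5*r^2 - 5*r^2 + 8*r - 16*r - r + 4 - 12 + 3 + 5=r^3 - 9*r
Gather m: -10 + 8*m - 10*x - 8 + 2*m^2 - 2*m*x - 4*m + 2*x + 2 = 2*m^2 + m*(4 - 2*x) - 8*x - 16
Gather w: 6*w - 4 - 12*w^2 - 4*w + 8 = -12*w^2 + 2*w + 4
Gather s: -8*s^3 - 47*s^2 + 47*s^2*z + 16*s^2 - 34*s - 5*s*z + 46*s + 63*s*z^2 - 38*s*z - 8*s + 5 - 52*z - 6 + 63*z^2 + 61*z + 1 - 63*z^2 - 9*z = -8*s^3 + s^2*(47*z - 31) + s*(63*z^2 - 43*z + 4)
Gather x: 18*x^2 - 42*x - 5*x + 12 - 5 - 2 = 18*x^2 - 47*x + 5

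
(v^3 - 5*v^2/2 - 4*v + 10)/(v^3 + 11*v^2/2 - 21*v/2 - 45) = (2*v^3 - 5*v^2 - 8*v + 20)/(2*v^3 + 11*v^2 - 21*v - 90)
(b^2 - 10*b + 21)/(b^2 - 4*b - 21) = (b - 3)/(b + 3)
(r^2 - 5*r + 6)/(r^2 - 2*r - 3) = (r - 2)/(r + 1)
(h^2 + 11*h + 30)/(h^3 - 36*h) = (h + 5)/(h*(h - 6))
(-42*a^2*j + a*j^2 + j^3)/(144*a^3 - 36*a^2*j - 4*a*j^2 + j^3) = j*(-7*a - j)/(24*a^2 - 2*a*j - j^2)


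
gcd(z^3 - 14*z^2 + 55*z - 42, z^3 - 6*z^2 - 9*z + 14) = z^2 - 8*z + 7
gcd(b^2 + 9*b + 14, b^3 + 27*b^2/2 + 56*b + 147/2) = b + 7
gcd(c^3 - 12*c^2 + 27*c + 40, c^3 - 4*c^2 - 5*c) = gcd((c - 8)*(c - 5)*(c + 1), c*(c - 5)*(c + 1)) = c^2 - 4*c - 5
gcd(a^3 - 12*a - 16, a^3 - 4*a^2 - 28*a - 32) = a^2 + 4*a + 4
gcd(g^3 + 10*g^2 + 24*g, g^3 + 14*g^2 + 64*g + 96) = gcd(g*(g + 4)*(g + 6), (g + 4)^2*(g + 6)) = g^2 + 10*g + 24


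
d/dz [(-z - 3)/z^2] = (z + 6)/z^3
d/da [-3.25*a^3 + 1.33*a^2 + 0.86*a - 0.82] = -9.75*a^2 + 2.66*a + 0.86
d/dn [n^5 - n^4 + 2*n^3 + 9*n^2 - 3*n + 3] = 5*n^4 - 4*n^3 + 6*n^2 + 18*n - 3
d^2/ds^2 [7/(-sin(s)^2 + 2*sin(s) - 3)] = 14*(2*sin(s)^4 - 3*sin(s)^3 - 7*sin(s)^2 + 9*sin(s) - 1)/(sin(s)^2 - 2*sin(s) + 3)^3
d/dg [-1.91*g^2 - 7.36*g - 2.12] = -3.82*g - 7.36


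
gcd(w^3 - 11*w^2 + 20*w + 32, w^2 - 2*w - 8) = w - 4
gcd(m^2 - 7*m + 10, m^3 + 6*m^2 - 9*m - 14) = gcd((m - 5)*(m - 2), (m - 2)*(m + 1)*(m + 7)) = m - 2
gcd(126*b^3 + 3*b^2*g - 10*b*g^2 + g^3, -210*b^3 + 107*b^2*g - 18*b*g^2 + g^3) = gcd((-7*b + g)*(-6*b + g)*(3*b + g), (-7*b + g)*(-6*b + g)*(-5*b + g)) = 42*b^2 - 13*b*g + g^2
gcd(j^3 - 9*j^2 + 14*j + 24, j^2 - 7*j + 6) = j - 6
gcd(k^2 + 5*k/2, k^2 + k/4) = k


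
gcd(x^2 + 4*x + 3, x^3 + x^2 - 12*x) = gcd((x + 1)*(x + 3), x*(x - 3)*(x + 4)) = 1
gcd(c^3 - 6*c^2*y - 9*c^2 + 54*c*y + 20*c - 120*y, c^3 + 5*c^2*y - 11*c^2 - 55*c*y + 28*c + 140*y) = c - 4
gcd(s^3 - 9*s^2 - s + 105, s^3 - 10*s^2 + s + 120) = s^2 - 2*s - 15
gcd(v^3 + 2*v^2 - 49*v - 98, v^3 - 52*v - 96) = v + 2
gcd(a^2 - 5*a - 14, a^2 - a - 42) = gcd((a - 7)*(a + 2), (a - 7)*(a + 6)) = a - 7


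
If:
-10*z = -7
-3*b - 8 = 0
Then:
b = -8/3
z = 7/10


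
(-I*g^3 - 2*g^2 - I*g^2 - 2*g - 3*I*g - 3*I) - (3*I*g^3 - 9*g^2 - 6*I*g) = -4*I*g^3 + 7*g^2 - I*g^2 - 2*g + 3*I*g - 3*I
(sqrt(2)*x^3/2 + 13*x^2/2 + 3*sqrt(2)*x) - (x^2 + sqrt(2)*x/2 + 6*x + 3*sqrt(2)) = sqrt(2)*x^3/2 + 11*x^2/2 - 6*x + 5*sqrt(2)*x/2 - 3*sqrt(2)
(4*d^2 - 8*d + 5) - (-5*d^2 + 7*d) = 9*d^2 - 15*d + 5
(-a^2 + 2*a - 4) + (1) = -a^2 + 2*a - 3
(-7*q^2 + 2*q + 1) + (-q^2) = -8*q^2 + 2*q + 1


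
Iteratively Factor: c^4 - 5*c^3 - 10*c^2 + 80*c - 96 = (c - 2)*(c^3 - 3*c^2 - 16*c + 48) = (c - 3)*(c - 2)*(c^2 - 16) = (c - 4)*(c - 3)*(c - 2)*(c + 4)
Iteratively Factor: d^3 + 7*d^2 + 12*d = (d + 4)*(d^2 + 3*d) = d*(d + 4)*(d + 3)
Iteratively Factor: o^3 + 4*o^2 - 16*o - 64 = (o + 4)*(o^2 - 16) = (o - 4)*(o + 4)*(o + 4)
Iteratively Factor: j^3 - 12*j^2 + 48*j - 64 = (j - 4)*(j^2 - 8*j + 16) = (j - 4)^2*(j - 4)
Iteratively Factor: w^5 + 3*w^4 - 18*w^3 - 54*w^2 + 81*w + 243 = (w + 3)*(w^4 - 18*w^2 + 81) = (w + 3)^2*(w^3 - 3*w^2 - 9*w + 27) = (w + 3)^3*(w^2 - 6*w + 9) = (w - 3)*(w + 3)^3*(w - 3)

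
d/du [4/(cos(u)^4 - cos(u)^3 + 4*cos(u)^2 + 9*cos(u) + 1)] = 4*(4*cos(u)^3 - 3*cos(u)^2 + 8*cos(u) + 9)*sin(u)/(cos(u)^4 - cos(u)^3 + 4*cos(u)^2 + 9*cos(u) + 1)^2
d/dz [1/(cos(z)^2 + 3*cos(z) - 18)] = (2*cos(z) + 3)*sin(z)/(cos(z)^2 + 3*cos(z) - 18)^2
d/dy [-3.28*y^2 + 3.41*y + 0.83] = 3.41 - 6.56*y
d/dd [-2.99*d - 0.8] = -2.99000000000000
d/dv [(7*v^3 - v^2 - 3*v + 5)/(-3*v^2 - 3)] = (-7*v^4 - 24*v^2 + 12*v + 3)/(3*(v^4 + 2*v^2 + 1))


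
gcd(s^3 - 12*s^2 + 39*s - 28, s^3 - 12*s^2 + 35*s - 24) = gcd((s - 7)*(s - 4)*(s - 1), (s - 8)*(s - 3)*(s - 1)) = s - 1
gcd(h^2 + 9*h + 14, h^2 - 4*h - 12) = h + 2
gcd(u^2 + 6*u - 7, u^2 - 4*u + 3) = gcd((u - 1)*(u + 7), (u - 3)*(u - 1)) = u - 1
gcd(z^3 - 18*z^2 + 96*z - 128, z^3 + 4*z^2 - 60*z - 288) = z - 8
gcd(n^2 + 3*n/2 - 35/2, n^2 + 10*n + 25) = n + 5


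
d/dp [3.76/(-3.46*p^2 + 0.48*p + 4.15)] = (26.0192*p - 1.8048)/(-3.46*p^2 + 0.48*p + 4.15)^2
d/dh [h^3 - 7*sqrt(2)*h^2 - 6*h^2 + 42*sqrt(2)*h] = 3*h^2 - 14*sqrt(2)*h - 12*h + 42*sqrt(2)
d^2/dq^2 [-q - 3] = 0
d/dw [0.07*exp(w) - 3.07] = 0.07*exp(w)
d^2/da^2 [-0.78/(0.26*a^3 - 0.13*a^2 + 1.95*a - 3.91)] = ((1.2168*a - 0.2028)*(0.26*a^3 - 0.13*a^2 + 1.95*a - 3.91) - 0.78*(0.78*a^2 - 0.26*a + 1.95)*(1.56*a^2 - 0.52*a + 3.9))/(0.26*a^3 - 0.13*a^2 + 1.95*a - 3.91)^3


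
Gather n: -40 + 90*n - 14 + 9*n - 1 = 99*n - 55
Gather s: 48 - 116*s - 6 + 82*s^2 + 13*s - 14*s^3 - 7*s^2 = -14*s^3 + 75*s^2 - 103*s + 42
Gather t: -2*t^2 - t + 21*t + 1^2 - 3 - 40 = -2*t^2 + 20*t - 42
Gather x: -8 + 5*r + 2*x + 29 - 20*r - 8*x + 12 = -15*r - 6*x + 33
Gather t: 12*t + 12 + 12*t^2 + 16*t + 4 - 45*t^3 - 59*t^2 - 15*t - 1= -45*t^3 - 47*t^2 + 13*t + 15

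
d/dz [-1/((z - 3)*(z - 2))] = (2*z - 5)/((z - 3)^2*(z - 2)^2)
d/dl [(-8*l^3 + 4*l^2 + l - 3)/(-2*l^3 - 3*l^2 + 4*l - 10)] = (32*l^4 - 60*l^3 + 241*l^2 - 98*l + 2)/(4*l^6 + 12*l^5 - 7*l^4 + 16*l^3 + 76*l^2 - 80*l + 100)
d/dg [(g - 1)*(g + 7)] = 2*g + 6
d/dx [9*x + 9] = 9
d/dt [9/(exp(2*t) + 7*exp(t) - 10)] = (-18*exp(t) - 63)*exp(t)/(exp(2*t) + 7*exp(t) - 10)^2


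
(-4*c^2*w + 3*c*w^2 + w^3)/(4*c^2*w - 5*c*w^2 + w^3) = (4*c + w)/(-4*c + w)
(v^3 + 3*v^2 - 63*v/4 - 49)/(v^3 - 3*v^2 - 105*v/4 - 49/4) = (2*v^2 - v - 28)/(2*v^2 - 13*v - 7)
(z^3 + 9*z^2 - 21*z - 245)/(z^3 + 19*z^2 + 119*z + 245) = (z - 5)/(z + 5)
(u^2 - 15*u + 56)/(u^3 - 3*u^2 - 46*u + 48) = (u - 7)/(u^2 + 5*u - 6)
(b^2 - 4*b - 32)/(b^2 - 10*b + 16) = (b + 4)/(b - 2)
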